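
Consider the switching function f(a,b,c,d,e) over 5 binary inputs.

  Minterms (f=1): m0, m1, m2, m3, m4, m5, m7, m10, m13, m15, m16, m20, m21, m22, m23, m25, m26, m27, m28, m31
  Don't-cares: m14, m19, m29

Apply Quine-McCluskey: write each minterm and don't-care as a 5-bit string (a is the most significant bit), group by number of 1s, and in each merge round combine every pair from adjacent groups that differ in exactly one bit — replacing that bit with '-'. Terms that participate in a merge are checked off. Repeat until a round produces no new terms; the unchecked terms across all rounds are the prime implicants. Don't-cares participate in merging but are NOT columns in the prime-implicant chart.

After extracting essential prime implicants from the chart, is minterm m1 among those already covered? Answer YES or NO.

NO

Round 0: 00000✓ 00001✓ 00010✓ 00011✓ 00100✓ 00101✓ 00111✓ 01010✓ 01101✓ 01110✓ 01111✓ 10000✓ 10011✓ 10100✓ 10101✓ 10110✓ 10111✓ 11001✓ 11010✓ 11011✓ 11100✓ 11101✓ 11111✓
Round 1: -0000✓ -0011✓ -0100✓ -0101✓ -0111✓ -1010 -1101✓ -1111✓ 0-010 0-101✓ 0-111✓ 00-00✓ 00-01✓ 00-11✓ 000-0✓ 000-1✓ 0000-✓ 0001-✓ 001-1✓ 0010-✓ 01-10 011-1✓ 0111- 1-011✓ 1-100✓ 1-101✓ 1-111✓ 10-00✓ 10-11✓ 101-0✓ 101-1✓ 1010-✓ 1011-✓ 11-01✓ 11-11✓ 110-1✓ 1101- 111-1✓ 1110-✓
Round 2: --101✓ --111✓ -0-00 -0-11 -01-1✓ -010- -11-1✓ 0-1-1✓ 00--1 00-0- 000-- 1--11 1-1-1✓ 1-10- 101-- 11--1
Round 3: --1-1
PIs = {--1-1, -0-00, -0-11, -010-, -1010, 0-010, 00--1, 00-0-, 000--, 01-10, 0111-, 1--11, 1-10-, 101--, 11--1, 1101-}
Coverage chart:
  m0: -0-00,00-0-,000--
  m1: 00--1,00-0-,000--
  m2: 0-010,000--
  m3: -0-11,00--1,000--
  m4: -0-00,-010-,00-0-
  m5: --1-1,-010-,00--1,00-0-
  m7: --1-1,-0-11,00--1
  m10: -1010,0-010,01-10
  m13: --1-1 ←essential
  m15: --1-1,0111-
  m16: -0-00 ←essential
  m20: -0-00,-010-,1-10-,101--
  m21: --1-1,-010-,1-10-,101--
  m22: 101-- ←essential
  m23: --1-1,-0-11,1--11,101--
  m25: 11--1 ←essential
  m26: -1010,1101-
  m27: 1--11,11--1,1101-
  m28: 1-10- ←essential
  m31: --1-1,1--11,11--1
Essential: --1-1, -0-00, 1-10-, 101--, 11--1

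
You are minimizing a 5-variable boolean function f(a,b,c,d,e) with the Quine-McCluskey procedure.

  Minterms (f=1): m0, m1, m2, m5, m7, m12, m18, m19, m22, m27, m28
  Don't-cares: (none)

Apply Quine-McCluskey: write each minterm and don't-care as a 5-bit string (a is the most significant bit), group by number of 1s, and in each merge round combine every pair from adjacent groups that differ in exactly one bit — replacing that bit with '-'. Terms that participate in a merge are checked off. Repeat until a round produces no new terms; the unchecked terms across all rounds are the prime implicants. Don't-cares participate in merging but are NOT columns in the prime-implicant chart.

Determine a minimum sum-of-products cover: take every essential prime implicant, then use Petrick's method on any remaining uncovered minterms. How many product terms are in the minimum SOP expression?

Round 0: 00000✓ 00001✓ 00010✓ 00101✓ 00111✓ 01100✓ 10010✓ 10011✓ 10110✓ 11011✓ 11100✓
Round 1: -0010 -1100 00-01 000-0 0000- 001-1 1-011 10-10 1001-
PIs = {-0010, -1100, 00-01, 000-0, 0000-, 001-1, 1-011, 10-10, 1001-}
Coverage chart:
  m0: 000-0,0000-
  m1: 00-01,0000-
  m2: -0010,000-0
  m5: 00-01,001-1
  m7: 001-1 ←essential
  m12: -1100 ←essential
  m18: -0010,10-10,1001-
  m19: 1-011,1001-
  m22: 10-10 ←essential
  m27: 1-011 ←essential
  m28: -1100 ←essential
Essential: -1100, 001-1, 1-011, 10-10
Petrick residual → -0010, 0000-
Min cover (6 terms): b'c'de' + bcd'e' + a'b'c'd' + a'b'ce + ac'de + ab'de'

6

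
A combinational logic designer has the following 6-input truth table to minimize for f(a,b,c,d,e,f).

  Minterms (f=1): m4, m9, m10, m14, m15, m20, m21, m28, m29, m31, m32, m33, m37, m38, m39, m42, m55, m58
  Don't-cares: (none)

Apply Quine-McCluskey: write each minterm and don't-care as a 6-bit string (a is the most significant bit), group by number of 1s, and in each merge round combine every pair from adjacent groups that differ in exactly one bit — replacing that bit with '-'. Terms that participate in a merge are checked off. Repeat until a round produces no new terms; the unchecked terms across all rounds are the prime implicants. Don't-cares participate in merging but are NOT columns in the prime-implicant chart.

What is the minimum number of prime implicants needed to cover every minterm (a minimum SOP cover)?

10

[col 0] 000100*, 001001, 001010*, 001110*, 001111*, 010100*, 010101*, 011100*, 011101*, 011111*, 100000*, 100001*, 100101*, 100110*, 100111*, 101010*, 110111*, 111010*
[col 1] -01010, 0-0100, 0-1111, 001-10, 00111-, 01-100*, 01-101*, 01010-*, 0111-1, 01110-*, 1-0111, 1-1010, 100-01, 10000-, 1001-1, 10011-
[col 2] 01-10-
Prime implicants: -01010, 0-0100, 0-1111, 001-10, 001001, 00111-, 01-10-, 0111-1, 1-0111, 1-1010, 100-01, 10000-, 1001-1, 10011-
PI chart (minterm → PIs covering it):
  4 | 0-0100  (sole → essential)
  9 | 001001  (sole → essential)
  10 | -01010,001-10
  14 | 001-10,00111-
  15 | 0-1111,00111-
  20 | 0-0100,01-10-
  21 | 01-10-  (sole → essential)
  28 | 01-10-  (sole → essential)
  29 | 01-10-,0111-1
  31 | 0-1111,0111-1
  32 | 10000-  (sole → essential)
  33 | 100-01,10000-
  37 | 100-01,1001-1
  38 | 10011-  (sole → essential)
  39 | 1-0111,1001-1,10011-
  42 | -01010,1-1010
  55 | 1-0111  (sole → essential)
  58 | 1-1010  (sole → essential)
Essential prime implicants: 0-0100, 001001, 01-10-, 1-0111, 1-1010, 10000-, 10011-
Petrick residual → 0-1111, 001-10, 100-01
Minimum SOP uses 10 PIs: a'c'de'f' + a'cdef + a'b'cef' + a'b'cd'e'f + a'bde' + ac'def + acd'ef' + ab'c'e'f + ab'c'd'e' + ab'c'de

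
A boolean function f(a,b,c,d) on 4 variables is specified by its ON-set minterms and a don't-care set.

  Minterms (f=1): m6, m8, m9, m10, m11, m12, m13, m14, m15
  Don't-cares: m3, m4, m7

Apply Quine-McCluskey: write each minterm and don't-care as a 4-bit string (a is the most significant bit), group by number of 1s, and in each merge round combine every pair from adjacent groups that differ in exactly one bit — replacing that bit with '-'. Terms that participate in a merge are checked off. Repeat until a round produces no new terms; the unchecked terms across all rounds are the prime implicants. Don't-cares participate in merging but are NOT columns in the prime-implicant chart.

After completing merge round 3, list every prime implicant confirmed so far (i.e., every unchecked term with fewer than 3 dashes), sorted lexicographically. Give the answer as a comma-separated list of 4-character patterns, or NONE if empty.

--11, -1-0, -11-

size-2^0 implicants → 0011(✓)  0100(✓)  0110(✓)  0111(✓)  1000(✓)  1001(✓)  1010(✓)  1011(✓)  1100(✓)  1101(✓)  1110(✓)  1111(✓)
size-2^1 implicants → -011(✓)  -100(✓)  -110(✓)  -111(✓)  0-11(✓)  01-0(✓)  011-(✓)  1-00(✓)  1-01(✓)  1-10(✓)  1-11(✓)  10-0(✓)  10-1(✓)  100-(✓)  101-(✓)  11-0(✓)  11-1(✓)  110-(✓)  111-(✓)
size-2^2 implicants → --11  -1-0  -11-  1--0(✓)  1--1(✓)  1-0-(✓)  1-1-(✓)  10--(✓)  11--(✓)
size-2^3 implicants → 1---
Unchecked terms (primes): --11, -1-0, -11-, 1---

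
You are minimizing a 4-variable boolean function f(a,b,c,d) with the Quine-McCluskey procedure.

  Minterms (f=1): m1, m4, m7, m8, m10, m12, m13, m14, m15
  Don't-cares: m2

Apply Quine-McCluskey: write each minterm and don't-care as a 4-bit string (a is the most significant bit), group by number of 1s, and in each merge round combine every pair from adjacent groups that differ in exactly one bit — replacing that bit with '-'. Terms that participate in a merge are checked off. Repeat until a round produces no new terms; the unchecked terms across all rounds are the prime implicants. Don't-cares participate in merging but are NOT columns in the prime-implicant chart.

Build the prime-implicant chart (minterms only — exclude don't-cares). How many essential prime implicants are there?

[col 0] 0001, 0010*, 0100*, 0111*, 1000*, 1010*, 1100*, 1101*, 1110*, 1111*
[col 1] -010, -100, -111, 1-00*, 1-10*, 10-0*, 11-0*, 11-1*, 110-*, 111-*
[col 2] 1--0, 11--
Prime implicants: -010, -100, -111, 0001, 1--0, 11--
PI chart (minterm → PIs covering it):
  1 | 0001  (sole → essential)
  4 | -100  (sole → essential)
  7 | -111  (sole → essential)
  8 | 1--0  (sole → essential)
  10 | -010,1--0
  12 | -100,1--0,11--
  13 | 11--  (sole → essential)
  14 | 1--0,11--
  15 | -111,11--
Essential prime implicants: -100, -111, 0001, 1--0, 11--

5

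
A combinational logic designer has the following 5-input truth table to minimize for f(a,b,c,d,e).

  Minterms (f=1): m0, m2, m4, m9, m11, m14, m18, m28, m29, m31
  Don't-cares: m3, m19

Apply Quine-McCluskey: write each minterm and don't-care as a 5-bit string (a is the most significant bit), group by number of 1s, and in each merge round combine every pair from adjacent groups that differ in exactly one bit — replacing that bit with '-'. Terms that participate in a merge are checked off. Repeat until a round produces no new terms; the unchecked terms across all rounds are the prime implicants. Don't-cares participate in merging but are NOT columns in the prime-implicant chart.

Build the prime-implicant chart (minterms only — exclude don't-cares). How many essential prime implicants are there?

Round 0: 00000✓ 00010✓ 00011✓ 00100✓ 01001✓ 01011✓ 01110 10010✓ 10011✓ 11100✓ 11101✓ 11111✓
Round 1: -0010✓ -0011✓ 0-011 00-00 000-0 0001-✓ 010-1 1001-✓ 111-1 1110-
Round 2: -001-
PIs = {-001-, 0-011, 00-00, 000-0, 010-1, 01110, 111-1, 1110-}
Coverage chart:
  m0: 00-00,000-0
  m2: -001-,000-0
  m4: 00-00 ←essential
  m9: 010-1 ←essential
  m11: 0-011,010-1
  m14: 01110 ←essential
  m18: -001- ←essential
  m28: 1110- ←essential
  m29: 111-1,1110-
  m31: 111-1 ←essential
Essential: -001-, 00-00, 010-1, 01110, 111-1, 1110-

6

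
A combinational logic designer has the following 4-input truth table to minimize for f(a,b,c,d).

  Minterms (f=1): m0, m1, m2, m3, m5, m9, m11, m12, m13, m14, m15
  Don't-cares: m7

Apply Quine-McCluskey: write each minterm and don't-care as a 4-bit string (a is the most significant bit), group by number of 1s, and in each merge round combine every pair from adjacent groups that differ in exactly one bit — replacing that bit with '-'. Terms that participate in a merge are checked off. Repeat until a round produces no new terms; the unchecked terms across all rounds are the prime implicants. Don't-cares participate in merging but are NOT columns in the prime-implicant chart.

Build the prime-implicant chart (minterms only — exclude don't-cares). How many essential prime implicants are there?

3

Round 0: 0000✓ 0001✓ 0010✓ 0011✓ 0101✓ 0111✓ 1001✓ 1011✓ 1100✓ 1101✓ 1110✓ 1111✓
Round 1: -001✓ -011✓ -101✓ -111✓ 0-01✓ 0-11✓ 00-0✓ 00-1✓ 000-✓ 001-✓ 01-1✓ 1-01✓ 1-11✓ 10-1✓ 11-0✓ 11-1✓ 110-✓ 111-✓
Round 2: --01✓ --11✓ -0-1✓ -1-1✓ 0--1✓ 00-- 1--1✓ 11--
Round 3: ---1
PIs = {---1, 00--, 11--}
Coverage chart:
  m0: 00-- ←essential
  m1: ---1,00--
  m2: 00-- ←essential
  m3: ---1,00--
  m5: ---1 ←essential
  m9: ---1 ←essential
  m11: ---1 ←essential
  m12: 11-- ←essential
  m13: ---1,11--
  m14: 11-- ←essential
  m15: ---1,11--
Essential: ---1, 00--, 11--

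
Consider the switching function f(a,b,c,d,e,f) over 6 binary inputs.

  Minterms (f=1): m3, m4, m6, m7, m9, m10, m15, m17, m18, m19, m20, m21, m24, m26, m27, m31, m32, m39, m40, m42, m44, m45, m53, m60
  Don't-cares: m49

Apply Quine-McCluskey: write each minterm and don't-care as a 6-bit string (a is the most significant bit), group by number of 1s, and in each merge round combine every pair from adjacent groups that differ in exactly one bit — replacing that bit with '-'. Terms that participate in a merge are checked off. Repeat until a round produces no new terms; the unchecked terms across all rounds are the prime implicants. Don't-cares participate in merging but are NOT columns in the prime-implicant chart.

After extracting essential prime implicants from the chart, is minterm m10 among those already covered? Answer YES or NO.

[col 0] 000011*, 000100*, 000110*, 000111*, 001001, 001010*, 001111*, 010001*, 010010*, 010011*, 010100*, 010101*, 011000*, 011010*, 011011*, 011111*, 100000*, 100111*, 101000*, 101010*, 101100*, 101101*, 110001*, 110101*, 111100*
[col 1] -00111, -01010, -10001*, -10101*, 0-0011, 0-0100, 0-1010, 0-1111, 00-111, 000-11, 0001-0, 00011-, 01-010*, 01-011*, 010-01*, 0100-1, 01001-*, 01010-, 011-11, 0110-0, 01101-*, 1-1100, 10-000, 101-00, 1010-0, 10110-, 110-01*
[col 2] -10-01, 01-01-
Prime implicants: -00111, -01010, -10-01, 0-0011, 0-0100, 0-1010, 0-1111, 00-111, 000-11, 0001-0, 00011-, 001001, 01-01-, 0100-1, 01010-, 011-11, 0110-0, 1-1100, 10-000, 101-00, 1010-0, 10110-
PI chart (minterm → PIs covering it):
  3 | 0-0011,000-11
  4 | 0-0100,0001-0
  6 | 0001-0,00011-
  7 | -00111,00-111,000-11,00011-
  9 | 001001  (sole → essential)
  10 | -01010,0-1010
  15 | 0-1111,00-111
  17 | -10-01,0100-1
  18 | 01-01-  (sole → essential)
  19 | 0-0011,01-01-,0100-1
  20 | 0-0100,01010-
  21 | -10-01,01010-
  24 | 0110-0  (sole → essential)
  26 | 0-1010,01-01-,0110-0
  27 | 01-01-,011-11
  31 | 0-1111,011-11
  32 | 10-000  (sole → essential)
  39 | -00111  (sole → essential)
  40 | 10-000,101-00,1010-0
  42 | -01010,1010-0
  44 | 1-1100,101-00,10110-
  45 | 10110-  (sole → essential)
  53 | -10-01  (sole → essential)
  60 | 1-1100  (sole → essential)
Essential prime implicants: -00111, -10-01, 001001, 01-01-, 0110-0, 1-1100, 10-000, 10110-

NO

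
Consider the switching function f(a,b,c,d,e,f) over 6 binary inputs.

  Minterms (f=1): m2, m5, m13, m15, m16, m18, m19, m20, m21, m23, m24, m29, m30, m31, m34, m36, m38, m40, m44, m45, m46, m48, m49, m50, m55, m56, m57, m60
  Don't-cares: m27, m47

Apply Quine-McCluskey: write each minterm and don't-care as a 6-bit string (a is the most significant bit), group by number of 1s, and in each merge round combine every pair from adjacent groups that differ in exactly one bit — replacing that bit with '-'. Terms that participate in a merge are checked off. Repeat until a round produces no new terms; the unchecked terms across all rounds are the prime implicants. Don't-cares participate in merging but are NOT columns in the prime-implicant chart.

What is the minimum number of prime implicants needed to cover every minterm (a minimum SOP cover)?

11

[col 0] 000010*, 000101*, 001101*, 001111*, 010000*, 010010*, 010011*, 010100*, 010101*, 010111*, 011000*, 011011*, 011101*, 011110*, 011111*, 100010*, 100100*, 100110*, 101000*, 101100*, 101101*, 101110*, 101111*, 110000*, 110001*, 110010*, 110111*, 111000*, 111001*, 111100*
[col 1] -00010*, -01101*, -01111*, -10000*, -10010*, -10111, -11000*, 0-0010*, 0-0101*, 0-1101*, 0-1111*, 00-101*, 0011-1*, 01-000*, 01-011*, 01-101*, 01-111*, 010-00, 010-11*, 0100-0*, 01001-, 0101-1*, 01010-, 011-11*, 0111-1*, 01111-, 1-0010*, 1-1000*, 1-1100*, 10-100*, 10-110*, 100-10, 1001-0*, 101-00*, 1011-0*, 1011-1*, 10110-*, 10111-*, 11-000*, 11-001*, 1100-0*, 11000-*, 111-00*, 11100-*
[col 2] --0010, -011-1, -1-000, -100-0, 0--101, 0-11-1, 01--11, 01-1-1, 1-1-00, 10-1-0, 1011--, 11-00-
Prime implicants: --0010, -011-1, -1-000, -100-0, -10111, 0--101, 0-11-1, 01--11, 01-1-1, 010-00, 01001-, 01010-, 01111-, 1-1-00, 10-1-0, 100-10, 1011--, 11-00-
PI chart (minterm → PIs covering it):
  2 | --0010  (sole → essential)
  5 | 0--101  (sole → essential)
  13 | -011-1,0--101,0-11-1
  15 | -011-1,0-11-1
  16 | -1-000,-100-0,010-00
  18 | --0010,-100-0,01001-
  19 | 01--11,01001-
  20 | 010-00,01010-
  21 | 0--101,01-1-1,01010-
  23 | -10111,01--11,01-1-1
  24 | -1-000  (sole → essential)
  29 | 0--101,0-11-1,01-1-1
  30 | 01111-  (sole → essential)
  31 | 0-11-1,01--11,01-1-1,01111-
  34 | --0010,100-10
  36 | 10-1-0  (sole → essential)
  38 | 10-1-0,100-10
  40 | 1-1-00  (sole → essential)
  44 | 1-1-00,10-1-0,1011--
  45 | -011-1,1011--
  46 | 10-1-0,1011--
  48 | -1-000,-100-0,11-00-
  49 | 11-00-  (sole → essential)
  50 | --0010,-100-0
  55 | -10111  (sole → essential)
  56 | -1-000,1-1-00,11-00-
  57 | 11-00-  (sole → essential)
  60 | 1-1-00  (sole → essential)
Essential prime implicants: --0010, -1-000, -10111, 0--101, 01111-, 1-1-00, 10-1-0, 11-00-
Petrick residual → -011-1, 01--11, 010-00
Minimum SOP uses 11 PIs: c'd'ef' + b'cdf + bd'e'f' + bc'def + a'de'f + a'bef + a'bc'e'f' + a'bcde + ace'f' + ab'df' + abd'e'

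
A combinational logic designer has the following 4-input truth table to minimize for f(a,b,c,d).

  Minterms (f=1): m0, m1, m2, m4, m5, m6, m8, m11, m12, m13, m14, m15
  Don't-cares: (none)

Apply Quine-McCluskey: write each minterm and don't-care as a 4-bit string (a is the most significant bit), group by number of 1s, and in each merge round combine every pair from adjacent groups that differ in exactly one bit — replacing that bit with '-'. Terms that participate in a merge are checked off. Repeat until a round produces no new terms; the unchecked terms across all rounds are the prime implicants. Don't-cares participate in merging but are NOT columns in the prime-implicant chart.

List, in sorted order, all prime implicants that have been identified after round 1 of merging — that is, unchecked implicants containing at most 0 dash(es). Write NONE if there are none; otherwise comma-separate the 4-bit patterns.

NONE

size-2^0 implicants → 0000(✓)  0001(✓)  0010(✓)  0100(✓)  0101(✓)  0110(✓)  1000(✓)  1011(✓)  1100(✓)  1101(✓)  1110(✓)  1111(✓)
size-2^1 implicants → -000(✓)  -100(✓)  -101(✓)  -110(✓)  0-00(✓)  0-01(✓)  0-10(✓)  00-0(✓)  000-(✓)  01-0(✓)  010-(✓)  1-00(✓)  1-11  11-0(✓)  11-1(✓)  110-(✓)  111-(✓)
size-2^2 implicants → --00  -1-0  -10-  0--0  0-0-  11--
Unchecked terms (primes): --00, -1-0, -10-, 0--0, 0-0-, 1-11, 11--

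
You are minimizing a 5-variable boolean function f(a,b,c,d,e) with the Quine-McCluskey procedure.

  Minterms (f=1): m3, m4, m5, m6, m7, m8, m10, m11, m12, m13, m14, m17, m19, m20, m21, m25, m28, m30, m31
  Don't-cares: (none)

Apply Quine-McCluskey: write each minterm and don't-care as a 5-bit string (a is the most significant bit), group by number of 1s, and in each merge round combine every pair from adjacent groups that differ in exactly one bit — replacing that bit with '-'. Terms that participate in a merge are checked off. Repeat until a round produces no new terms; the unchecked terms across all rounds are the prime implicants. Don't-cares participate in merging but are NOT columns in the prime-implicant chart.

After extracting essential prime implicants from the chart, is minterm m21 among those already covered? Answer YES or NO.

NO

[col 0] 00011*, 00100*, 00101*, 00110*, 00111*, 01000*, 01010*, 01011*, 01100*, 01101*, 01110*, 10001*, 10011*, 10100*, 10101*, 11001*, 11100*, 11110*, 11111*
[col 1] -0011, -0100*, -0101*, -1100*, -1110*, 0-011, 0-100*, 0-101*, 0-110*, 00-11, 001-0*, 001-1*, 0010-*, 0011-*, 01-00*, 01-10*, 010-0*, 0101-, 011-0*, 0110-*, 1-001, 1-100*, 10-01, 100-1, 1010-*, 111-0*, 1111-
[col 2] --100, -010-, -11-0, 0-1-0, 0-10-, 001--, 01--0
Prime implicants: --100, -0011, -010-, -11-0, 0-011, 0-1-0, 0-10-, 00-11, 001--, 01--0, 0101-, 1-001, 10-01, 100-1, 1111-
PI chart (minterm → PIs covering it):
  3 | -0011,0-011,00-11
  4 | --100,-010-,0-1-0,0-10-,001--
  5 | -010-,0-10-,001--
  6 | 0-1-0,001--
  7 | 00-11,001--
  8 | 01--0  (sole → essential)
  10 | 01--0,0101-
  11 | 0-011,0101-
  12 | --100,-11-0,0-1-0,0-10-,01--0
  13 | 0-10-  (sole → essential)
  14 | -11-0,0-1-0,01--0
  17 | 1-001,10-01,100-1
  19 | -0011,100-1
  20 | --100,-010-
  21 | -010-,10-01
  25 | 1-001  (sole → essential)
  28 | --100,-11-0
  30 | -11-0,1111-
  31 | 1111-  (sole → essential)
Essential prime implicants: 0-10-, 01--0, 1-001, 1111-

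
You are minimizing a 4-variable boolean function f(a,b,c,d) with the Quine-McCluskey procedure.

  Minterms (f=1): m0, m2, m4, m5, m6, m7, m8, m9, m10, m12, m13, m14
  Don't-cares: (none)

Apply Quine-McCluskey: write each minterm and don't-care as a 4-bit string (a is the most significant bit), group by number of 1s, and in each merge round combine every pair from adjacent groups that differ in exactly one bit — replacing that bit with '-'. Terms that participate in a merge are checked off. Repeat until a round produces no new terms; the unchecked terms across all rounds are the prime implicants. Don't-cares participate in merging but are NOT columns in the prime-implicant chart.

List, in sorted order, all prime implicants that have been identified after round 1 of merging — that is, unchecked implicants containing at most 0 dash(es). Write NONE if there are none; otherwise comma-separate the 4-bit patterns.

NONE

size-2^0 implicants → 0000(✓)  0010(✓)  0100(✓)  0101(✓)  0110(✓)  0111(✓)  1000(✓)  1001(✓)  1010(✓)  1100(✓)  1101(✓)  1110(✓)
size-2^1 implicants → -000(✓)  -010(✓)  -100(✓)  -101(✓)  -110(✓)  0-00(✓)  0-10(✓)  00-0(✓)  01-0(✓)  01-1(✓)  010-(✓)  011-(✓)  1-00(✓)  1-01(✓)  1-10(✓)  10-0(✓)  100-(✓)  11-0(✓)  110-(✓)
size-2^2 implicants → --00(✓)  --10(✓)  -0-0(✓)  -1-0(✓)  -10-  0--0(✓)  01--  1--0(✓)  1-0-
size-2^3 implicants → ---0
Unchecked terms (primes): ---0, -10-, 01--, 1-0-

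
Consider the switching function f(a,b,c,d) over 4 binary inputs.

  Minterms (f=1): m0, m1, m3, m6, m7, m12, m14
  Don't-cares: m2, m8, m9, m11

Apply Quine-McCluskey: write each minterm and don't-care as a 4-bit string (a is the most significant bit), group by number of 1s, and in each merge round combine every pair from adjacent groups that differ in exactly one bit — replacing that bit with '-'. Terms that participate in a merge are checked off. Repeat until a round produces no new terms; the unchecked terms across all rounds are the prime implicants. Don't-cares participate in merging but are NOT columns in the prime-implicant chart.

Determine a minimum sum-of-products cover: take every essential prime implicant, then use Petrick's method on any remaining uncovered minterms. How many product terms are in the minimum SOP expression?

Round 0: 0000✓ 0001✓ 0010✓ 0011✓ 0110✓ 0111✓ 1000✓ 1001✓ 1011✓ 1100✓ 1110✓
Round 1: -000✓ -001✓ -011✓ -110 0-10✓ 0-11✓ 00-0✓ 00-1✓ 000-✓ 001-✓ 011-✓ 1-00 10-1✓ 100-✓ 11-0
Round 2: -0-1 -00- 0-1- 00--
PIs = {-0-1, -00-, -110, 0-1-, 00--, 1-00, 11-0}
Coverage chart:
  m0: -00-,00--
  m1: -0-1,-00-,00--
  m3: -0-1,0-1-,00--
  m6: -110,0-1-
  m7: 0-1- ←essential
  m12: 1-00,11-0
  m14: -110,11-0
Essential: 0-1-
Petrick residual → -00-, 11-0
Min cover (3 terms): b'c' + a'c + abd'

3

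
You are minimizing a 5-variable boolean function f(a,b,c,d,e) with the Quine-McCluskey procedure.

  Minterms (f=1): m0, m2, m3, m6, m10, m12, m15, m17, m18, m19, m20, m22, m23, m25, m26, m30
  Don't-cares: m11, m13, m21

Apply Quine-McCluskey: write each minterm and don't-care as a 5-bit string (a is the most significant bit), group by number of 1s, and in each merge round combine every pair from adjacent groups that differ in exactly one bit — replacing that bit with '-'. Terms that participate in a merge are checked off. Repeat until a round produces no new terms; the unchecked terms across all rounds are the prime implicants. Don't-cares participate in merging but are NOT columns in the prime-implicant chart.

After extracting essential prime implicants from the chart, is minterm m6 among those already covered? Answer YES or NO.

YES

Round 0: 00000✓ 00010✓ 00011✓ 00110✓ 01010✓ 01011✓ 01100✓ 01101✓ 01111✓ 10001✓ 10010✓ 10011✓ 10100✓ 10101✓ 10110✓ 10111✓ 11001✓ 11010✓ 11110✓
Round 1: -0010✓ -0011✓ -0110✓ -1010✓ 0-010✓ 0-011✓ 00-10✓ 000-0 0001-✓ 01-11 0101-✓ 011-1 0110- 1-001 1-010✓ 1-110✓ 10-01✓ 10-10✓ 10-11✓ 100-1✓ 1001-✓ 101-0✓ 101-1✓ 1010-✓ 1011-✓ 11-10✓
Round 2: --010 -0-10 -001- 0-01- 1--10 10--1 10-1- 101--
PIs = {--010, -0-10, -001-, 0-01-, 000-0, 01-11, 011-1, 0110-, 1--10, 1-001, 10--1, 10-1-, 101--}
Coverage chart:
  m0: 000-0 ←essential
  m2: --010,-0-10,-001-,0-01-,000-0
  m3: -001-,0-01-
  m6: -0-10 ←essential
  m10: --010,0-01-
  m12: 0110- ←essential
  m15: 01-11,011-1
  m17: 1-001,10--1
  m18: --010,-0-10,-001-,1--10,10-1-
  m19: -001-,10--1,10-1-
  m20: 101-- ←essential
  m22: -0-10,1--10,10-1-,101--
  m23: 10--1,10-1-,101--
  m25: 1-001 ←essential
  m26: --010,1--10
  m30: 1--10 ←essential
Essential: -0-10, 000-0, 0110-, 1--10, 1-001, 101--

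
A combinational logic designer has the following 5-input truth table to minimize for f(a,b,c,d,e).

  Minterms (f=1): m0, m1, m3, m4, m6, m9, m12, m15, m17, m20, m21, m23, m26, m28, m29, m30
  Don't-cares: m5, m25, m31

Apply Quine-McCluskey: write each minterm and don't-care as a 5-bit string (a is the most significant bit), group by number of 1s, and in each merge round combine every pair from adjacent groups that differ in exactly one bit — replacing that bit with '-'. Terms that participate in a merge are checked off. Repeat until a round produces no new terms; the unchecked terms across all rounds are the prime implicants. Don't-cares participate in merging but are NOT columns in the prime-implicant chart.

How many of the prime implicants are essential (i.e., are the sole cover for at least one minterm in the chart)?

8

Round 0: 00000✓ 00001✓ 00011✓ 00100✓ 00101✓ 00110✓ 01001✓ 01100✓ 01111✓ 10001✓ 10100✓ 10101✓ 10111✓ 11001✓ 11010✓ 11100✓ 11101✓ 11110✓ 11111✓
Round 1: -0001✓ -0100✓ -0101✓ -1001✓ -1100✓ -1111 0-001✓ 0-100✓ 00-00✓ 00-01✓ 000-1 0000-✓ 001-0 0010-✓ 1-001✓ 1-100✓ 1-101✓ 1-111✓ 10-01✓ 101-1✓ 1010-✓ 11-01✓ 11-10 111-0✓ 111-1✓ 1110-✓ 1111-✓
Round 2: --001 --100 -0-01 -010- 00-0- 1--01 1-1-1 1-10- 111--
PIs = {--001, --100, -0-01, -010-, -1111, 00-0-, 000-1, 001-0, 1--01, 1-1-1, 1-10-, 11-10, 111--}
Coverage chart:
  m0: 00-0- ←essential
  m1: --001,-0-01,00-0-,000-1
  m3: 000-1 ←essential
  m4: --100,-010-,00-0-,001-0
  m6: 001-0 ←essential
  m9: --001 ←essential
  m12: --100 ←essential
  m15: -1111 ←essential
  m17: --001,-0-01,1--01
  m20: --100,-010-,1-10-
  m21: -0-01,-010-,1--01,1-1-1,1-10-
  m23: 1-1-1 ←essential
  m26: 11-10 ←essential
  m28: --100,1-10-,111--
  m29: 1--01,1-1-1,1-10-,111--
  m30: 11-10,111--
Essential: --001, --100, -1111, 00-0-, 000-1, 001-0, 1-1-1, 11-10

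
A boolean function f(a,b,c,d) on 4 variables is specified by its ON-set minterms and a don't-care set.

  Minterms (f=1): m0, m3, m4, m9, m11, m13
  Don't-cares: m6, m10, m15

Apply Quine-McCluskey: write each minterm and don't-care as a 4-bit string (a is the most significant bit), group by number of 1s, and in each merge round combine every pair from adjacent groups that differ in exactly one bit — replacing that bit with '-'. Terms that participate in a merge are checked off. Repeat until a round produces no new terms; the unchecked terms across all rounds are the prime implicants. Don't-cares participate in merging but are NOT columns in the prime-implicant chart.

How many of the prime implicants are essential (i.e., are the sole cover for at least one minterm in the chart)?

Round 0: 0000✓ 0011✓ 0100✓ 0110✓ 1001✓ 1010✓ 1011✓ 1101✓ 1111✓
Round 1: -011 0-00 01-0 1-01✓ 1-11✓ 10-1✓ 101- 11-1✓
Round 2: 1--1
PIs = {-011, 0-00, 01-0, 1--1, 101-}
Coverage chart:
  m0: 0-00 ←essential
  m3: -011 ←essential
  m4: 0-00,01-0
  m9: 1--1 ←essential
  m11: -011,1--1,101-
  m13: 1--1 ←essential
Essential: -011, 0-00, 1--1

3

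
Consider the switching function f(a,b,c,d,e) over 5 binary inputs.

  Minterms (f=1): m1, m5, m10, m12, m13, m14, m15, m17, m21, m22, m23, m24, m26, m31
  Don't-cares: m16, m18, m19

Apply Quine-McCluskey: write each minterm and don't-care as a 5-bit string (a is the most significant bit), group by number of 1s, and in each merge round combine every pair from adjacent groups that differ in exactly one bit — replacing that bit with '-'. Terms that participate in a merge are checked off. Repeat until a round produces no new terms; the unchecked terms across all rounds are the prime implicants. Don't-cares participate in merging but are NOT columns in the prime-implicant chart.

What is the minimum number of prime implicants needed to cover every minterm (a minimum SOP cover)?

size-2^0 implicants → 00001(✓)  00101(✓)  01010(✓)  01100(✓)  01101(✓)  01110(✓)  01111(✓)  10000(✓)  10001(✓)  10010(✓)  10011(✓)  10101(✓)  10110(✓)  10111(✓)  11000(✓)  11010(✓)  11111(✓)
size-2^1 implicants → -0001(✓)  -0101(✓)  -1010  -1111  0-101  00-01(✓)  01-10  011-0(✓)  011-1(✓)  0110-(✓)  0111-(✓)  1-000(✓)  1-010(✓)  1-111  10-01(✓)  10-10(✓)  10-11(✓)  100-0(✓)  100-1(✓)  1000-(✓)  1001-(✓)  101-1(✓)  1011-(✓)  110-0(✓)
size-2^2 implicants → -0-01  011--  1-0-0  10--1  10-1-  100--
Unchecked terms (primes): -0-01, -1010, -1111, 0-101, 01-10, 011--, 1-0-0, 1-111, 10--1, 10-1-, 100--
Minterm coverage:
  m1 ⊆ -0-01 [E]
  m5 ⊆ -0-01,0-101
  m10 ⊆ -1010,01-10
  m12 ⊆ 011-- [E]
  m13 ⊆ 0-101,011--
  m14 ⊆ 01-10,011--
  m15 ⊆ -1111,011--
  m17 ⊆ -0-01,10--1,100--
  m21 ⊆ -0-01,10--1
  m22 ⊆ 10-1- [E]
  m23 ⊆ 1-111,10--1,10-1-
  m24 ⊆ 1-0-0 [E]
  m26 ⊆ -1010,1-0-0
  m31 ⊆ -1111,1-111
E = {-0-01, 011--, 1-0-0, 10-1-}
Petrick residual → -1010, -1111
Cover = b'd'e + bc'de' + bcde + a'bc + ac'e' + ab'd  |cover|=6

6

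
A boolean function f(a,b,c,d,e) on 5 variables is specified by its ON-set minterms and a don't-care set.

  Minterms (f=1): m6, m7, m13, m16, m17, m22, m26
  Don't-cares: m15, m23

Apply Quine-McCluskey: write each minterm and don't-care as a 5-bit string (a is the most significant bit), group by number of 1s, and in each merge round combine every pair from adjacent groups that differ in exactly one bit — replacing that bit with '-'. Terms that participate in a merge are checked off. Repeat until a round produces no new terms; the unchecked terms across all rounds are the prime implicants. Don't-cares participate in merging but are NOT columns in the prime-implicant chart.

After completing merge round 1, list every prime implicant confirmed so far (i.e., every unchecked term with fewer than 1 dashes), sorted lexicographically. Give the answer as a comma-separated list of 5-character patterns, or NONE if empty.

11010

size-2^0 implicants → 00110(✓)  00111(✓)  01101(✓)  01111(✓)  10000(✓)  10001(✓)  10110(✓)  10111(✓)  11010
size-2^1 implicants → -0110(✓)  -0111(✓)  0-111  0011-(✓)  011-1  1000-  1011-(✓)
size-2^2 implicants → -011-
Unchecked terms (primes): -011-, 0-111, 011-1, 1000-, 11010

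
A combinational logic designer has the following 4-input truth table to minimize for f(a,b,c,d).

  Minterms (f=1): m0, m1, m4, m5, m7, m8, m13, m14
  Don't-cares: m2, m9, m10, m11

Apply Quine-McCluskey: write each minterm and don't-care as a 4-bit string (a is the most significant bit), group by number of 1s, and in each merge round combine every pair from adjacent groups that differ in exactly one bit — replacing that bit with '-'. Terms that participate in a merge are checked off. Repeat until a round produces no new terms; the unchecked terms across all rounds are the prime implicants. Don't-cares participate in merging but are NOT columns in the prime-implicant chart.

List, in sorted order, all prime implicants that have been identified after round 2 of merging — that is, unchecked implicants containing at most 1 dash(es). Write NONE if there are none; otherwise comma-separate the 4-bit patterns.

01-1, 1-10

size-2^0 implicants → 0000(✓)  0001(✓)  0010(✓)  0100(✓)  0101(✓)  0111(✓)  1000(✓)  1001(✓)  1010(✓)  1011(✓)  1101(✓)  1110(✓)
size-2^1 implicants → -000(✓)  -001(✓)  -010(✓)  -101(✓)  0-00(✓)  0-01(✓)  00-0(✓)  000-(✓)  01-1  010-(✓)  1-01(✓)  1-10  10-0(✓)  10-1(✓)  100-(✓)  101-(✓)
size-2^2 implicants → --01  -0-0  -00-  0-0-  10--
Unchecked terms (primes): --01, -0-0, -00-, 0-0-, 01-1, 1-10, 10--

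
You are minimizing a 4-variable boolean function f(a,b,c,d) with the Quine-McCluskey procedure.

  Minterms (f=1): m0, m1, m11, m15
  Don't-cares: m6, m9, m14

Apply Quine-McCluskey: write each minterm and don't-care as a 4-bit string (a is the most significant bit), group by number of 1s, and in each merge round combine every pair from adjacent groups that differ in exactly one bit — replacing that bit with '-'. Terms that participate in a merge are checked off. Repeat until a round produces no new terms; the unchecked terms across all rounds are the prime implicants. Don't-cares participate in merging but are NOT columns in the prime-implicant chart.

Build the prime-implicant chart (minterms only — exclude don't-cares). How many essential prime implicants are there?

Round 0: 0000✓ 0001✓ 0110✓ 1001✓ 1011✓ 1110✓ 1111✓
Round 1: -001 -110 000- 1-11 10-1 111-
PIs = {-001, -110, 000-, 1-11, 10-1, 111-}
Coverage chart:
  m0: 000- ←essential
  m1: -001,000-
  m11: 1-11,10-1
  m15: 1-11,111-
Essential: 000-

1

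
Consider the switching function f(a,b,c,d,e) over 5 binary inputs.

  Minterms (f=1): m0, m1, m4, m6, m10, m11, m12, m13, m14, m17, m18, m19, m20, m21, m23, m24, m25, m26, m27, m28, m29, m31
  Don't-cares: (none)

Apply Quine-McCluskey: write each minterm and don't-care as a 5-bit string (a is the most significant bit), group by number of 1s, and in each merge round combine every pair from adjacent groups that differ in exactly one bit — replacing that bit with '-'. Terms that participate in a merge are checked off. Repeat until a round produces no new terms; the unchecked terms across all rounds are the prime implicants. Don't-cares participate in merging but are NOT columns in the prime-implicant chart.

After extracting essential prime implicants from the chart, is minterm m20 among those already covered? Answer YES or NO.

NO

size-2^0 implicants → 00000(✓)  00001(✓)  00100(✓)  00110(✓)  01010(✓)  01011(✓)  01100(✓)  01101(✓)  01110(✓)  10001(✓)  10010(✓)  10011(✓)  10100(✓)  10101(✓)  10111(✓)  11000(✓)  11001(✓)  11010(✓)  11011(✓)  11100(✓)  11101(✓)  11111(✓)
size-2^1 implicants → -0001  -0100(✓)  -1010(✓)  -1011(✓)  -1100(✓)  -1101(✓)  0-100(✓)  0-110(✓)  00-00  0000-  001-0(✓)  01-10  0101-(✓)  011-0(✓)  0110-(✓)  1-001(✓)  1-010(✓)  1-011(✓)  1-100(✓)  1-101(✓)  1-111(✓)  10-01(✓)  10-11(✓)  100-1(✓)  1001-(✓)  101-1(✓)  1010-(✓)  11-00(✓)  11-01(✓)  11-11(✓)  110-0(✓)  110-1(✓)  1100-(✓)  1101-(✓)  111-1(✓)  1110-(✓)
size-2^2 implicants → --100  -101-  -110-  0-1-0  1--01(✓)  1--11(✓)  1-0-1(✓)  1-01-  1-1-1(✓)  1-10-  10--1(✓)  11--1(✓)  11-0-  110--
size-2^3 implicants → 1---1
Unchecked terms (primes): --100, -0001, -101-, -110-, 0-1-0, 00-00, 0000-, 01-10, 1---1, 1-01-, 1-10-, 11-0-, 110--
Minterm coverage:
  m0 ⊆ 00-00,0000-
  m1 ⊆ -0001,0000-
  m4 ⊆ --100,0-1-0,00-00
  m6 ⊆ 0-1-0 [E]
  m10 ⊆ -101-,01-10
  m11 ⊆ -101- [E]
  m12 ⊆ --100,-110-,0-1-0
  m13 ⊆ -110- [E]
  m14 ⊆ 0-1-0,01-10
  m17 ⊆ -0001,1---1
  m18 ⊆ 1-01- [E]
  m19 ⊆ 1---1,1-01-
  m20 ⊆ --100,1-10-
  m21 ⊆ 1---1,1-10-
  m23 ⊆ 1---1 [E]
  m24 ⊆ 11-0-,110--
  m25 ⊆ 1---1,11-0-,110--
  m26 ⊆ -101-,1-01-,110--
  m27 ⊆ -101-,1---1,1-01-,110--
  m28 ⊆ --100,-110-,1-10-,11-0-
  m29 ⊆ -110-,1---1,1-10-,11-0-
  m31 ⊆ 1---1 [E]
E = {-101-, -110-, 0-1-0, 1---1, 1-01-}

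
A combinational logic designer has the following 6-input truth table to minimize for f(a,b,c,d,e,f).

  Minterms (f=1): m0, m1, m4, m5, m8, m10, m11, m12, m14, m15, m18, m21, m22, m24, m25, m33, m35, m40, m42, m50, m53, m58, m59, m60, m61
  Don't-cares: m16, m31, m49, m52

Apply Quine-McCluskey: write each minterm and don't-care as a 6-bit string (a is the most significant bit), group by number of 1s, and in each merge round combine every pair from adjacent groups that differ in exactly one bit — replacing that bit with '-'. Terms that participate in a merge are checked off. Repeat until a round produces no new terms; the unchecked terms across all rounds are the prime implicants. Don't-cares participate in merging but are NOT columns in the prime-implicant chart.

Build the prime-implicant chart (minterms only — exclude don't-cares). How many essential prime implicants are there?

7

[col 0] 000000*, 000001*, 000100*, 000101*, 001000*, 001010*, 001011*, 001100*, 001110*, 001111*, 010000*, 010010*, 010101*, 010110*, 011000*, 011001*, 011111*, 100001*, 100011*, 101000*, 101010*, 110001*, 110010*, 110100*, 110101*, 111010*, 111011*, 111100*, 111101*
[col 1] -00001, -01000*, -01010*, -10010, -10101, 0-0000*, 0-0101, 0-1000*, 0-1111, 00-000*, 00-100*, 000-00*, 000-01*, 00000-*, 00010-*, 001-00*, 001-10*, 001-11*, 0010-0*, 00101-*, 0011-0*, 00111-*, 01-000*, 010-10, 0100-0, 01100-, 1-0001, 1-1010, 1000-1, 1010-0*, 11-010, 11-100*, 11-101*, 110-01, 11010-*, 11101-, 11110-*
[col 2] -010-0, 0--000, 00--00, 000-0-, 001--0, 001-1-, 11-10-
Prime implicants: -00001, -010-0, -10010, -10101, 0--000, 0-0101, 0-1111, 00--00, 000-0-, 001--0, 001-1-, 010-10, 0100-0, 01100-, 1-0001, 1-1010, 1000-1, 11-010, 11-10-, 110-01, 11101-
PI chart (minterm → PIs covering it):
  0 | 0--000,00--00,000-0-
  1 | -00001,000-0-
  4 | 00--00,000-0-
  5 | 0-0101,000-0-
  8 | -010-0,0--000,00--00,001--0
  10 | -010-0,001--0,001-1-
  11 | 001-1-  (sole → essential)
  12 | 00--00,001--0
  14 | 001--0,001-1-
  15 | 0-1111,001-1-
  18 | -10010,010-10,0100-0
  21 | -10101,0-0101
  22 | 010-10  (sole → essential)
  24 | 0--000,01100-
  25 | 01100-  (sole → essential)
  33 | -00001,1-0001,1000-1
  35 | 1000-1  (sole → essential)
  40 | -010-0  (sole → essential)
  42 | -010-0,1-1010
  50 | -10010,11-010
  53 | -10101,11-10-,110-01
  58 | 1-1010,11-010,11101-
  59 | 11101-  (sole → essential)
  60 | 11-10-  (sole → essential)
  61 | 11-10-  (sole → essential)
Essential prime implicants: -010-0, 001-1-, 010-10, 01100-, 1000-1, 11-10-, 11101-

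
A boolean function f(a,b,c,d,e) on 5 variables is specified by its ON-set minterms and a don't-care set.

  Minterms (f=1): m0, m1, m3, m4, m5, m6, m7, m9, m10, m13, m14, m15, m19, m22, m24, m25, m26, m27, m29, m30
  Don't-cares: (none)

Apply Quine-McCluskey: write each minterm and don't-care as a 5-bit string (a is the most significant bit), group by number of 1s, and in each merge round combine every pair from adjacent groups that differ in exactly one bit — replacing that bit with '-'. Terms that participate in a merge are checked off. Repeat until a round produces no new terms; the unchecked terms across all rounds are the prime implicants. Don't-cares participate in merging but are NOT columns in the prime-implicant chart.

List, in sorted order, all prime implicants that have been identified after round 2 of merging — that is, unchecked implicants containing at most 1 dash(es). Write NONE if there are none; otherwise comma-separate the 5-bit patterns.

-0011, 1-011

[col 0] 00000*, 00001*, 00011*, 00100*, 00101*, 00110*, 00111*, 01001*, 01010*, 01101*, 01110*, 01111*, 10011*, 10110*, 11000*, 11001*, 11010*, 11011*, 11101*, 11110*
[col 1] -0011, -0110*, -1001*, -1010*, -1101*, -1110*, 0-001*, 0-101*, 0-110*, 0-111*, 00-00*, 00-01*, 00-11*, 000-1*, 0000-*, 001-0*, 001-1*, 0010-*, 0011-*, 01-01*, 01-10*, 011-1*, 0111-*, 1-011, 1-110*, 11-01*, 11-10*, 110-0*, 110-1*, 1100-*, 1101-*
[col 2] --110, -1-01, -1-10, 0--01, 0-1-1, 0-11-, 00--1, 00-0-, 001--, 110--
Prime implicants: --110, -0011, -1-01, -1-10, 0--01, 0-1-1, 0-11-, 00--1, 00-0-, 001--, 1-011, 110--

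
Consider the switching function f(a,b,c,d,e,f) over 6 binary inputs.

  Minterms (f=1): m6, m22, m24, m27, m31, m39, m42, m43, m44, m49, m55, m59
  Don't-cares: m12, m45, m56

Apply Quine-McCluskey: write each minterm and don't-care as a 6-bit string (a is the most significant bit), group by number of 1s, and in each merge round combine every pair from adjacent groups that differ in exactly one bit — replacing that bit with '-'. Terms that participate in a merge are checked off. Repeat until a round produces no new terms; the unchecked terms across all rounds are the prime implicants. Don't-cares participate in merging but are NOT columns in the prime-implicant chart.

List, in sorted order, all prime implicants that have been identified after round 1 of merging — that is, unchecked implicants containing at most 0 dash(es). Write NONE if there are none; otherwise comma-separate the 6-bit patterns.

110001

size-2^0 implicants → 000110(✓)  001100(✓)  010110(✓)  011000(✓)  011011(✓)  011111(✓)  100111(✓)  101010(✓)  101011(✓)  101100(✓)  101101(✓)  110001  110111(✓)  111000(✓)  111011(✓)
size-2^1 implicants → -01100  -11000  -11011  0-0110  011-11  1-0111  1-1011  10101-  10110-
Unchecked terms (primes): -01100, -11000, -11011, 0-0110, 011-11, 1-0111, 1-1011, 10101-, 10110-, 110001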